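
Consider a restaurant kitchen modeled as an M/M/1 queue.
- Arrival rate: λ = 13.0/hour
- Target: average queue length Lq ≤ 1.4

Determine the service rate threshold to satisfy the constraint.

For M/M/1: Lq = λ²/(μ(μ-λ))
Need Lq ≤ 1.4, i.e. μ(μ-λ) ≥ λ²/1.4
μ² - 13.0μ - 169.00/1.4 ≥ 0  →  μ² - 13.0μ - 120.714286 ≥ 0
Quadratic formula (positive root): μ = [λ + √(λ² + 4×120.714286)]/2
Discriminant: 169.00 + 4×120.714286 = 651.8571, √651.8571 = 25.53149
μ ≥ (13.0 + 25.53149)/2 = 19.2657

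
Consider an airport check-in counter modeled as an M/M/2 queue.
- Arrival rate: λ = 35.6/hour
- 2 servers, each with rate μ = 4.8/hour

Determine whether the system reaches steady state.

Stability requires ρ = λ/(cμ) < 1
ρ = 35.6/(2 × 4.8) = 35.6/9.60 = 3.7083
Since 3.7083 ≥ 1, the system is UNSTABLE.
Need c > λ/μ = 35.6/4.8 = 7.42.
Minimum servers needed: c = 8.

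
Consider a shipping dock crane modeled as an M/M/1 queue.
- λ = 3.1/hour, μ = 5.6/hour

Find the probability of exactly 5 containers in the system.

ρ = λ/μ = 3.1/5.6 = 0.5536
P(n) = (1-ρ)ρⁿ
P(5) = (1-0.5536) × 0.5536^5
P(5) = 0.4464 × 0.05200
P(5) = 0.02321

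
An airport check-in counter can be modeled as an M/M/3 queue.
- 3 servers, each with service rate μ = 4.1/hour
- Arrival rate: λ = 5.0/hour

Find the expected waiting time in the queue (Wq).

Traffic intensity: ρ = λ/(cμ) = 5.0/(3×4.1) = 0.4065
Since ρ = 0.4065 < 1, system is stable.
Offered load a = λ/μ = cρ = 5.0/4.1 = 1.2195
P₀ = [ Σₙ₌₀^2 aⁿ/n! + a^3/(3!(1-ρ)) ]⁻¹
Σ = a^0/0! + a^1/1! + a^2/2! = 1.0000 + 1.2195 + 0.7436 = 2.9631
a^3/(3!(1-ρ)) = 1.8137/(6 × 0.5935) = 0.5093
P₀ = 1/(2.9631 + 0.5093) = 0.2880
Lq = P₀·a^3·ρ / (3!(1-ρ)²) = 0.2880 × 1.8137 × 0.4065 / (6 × 0.3522) = 0.1005
Wq = Lq/λ = 0.10046/5.0 = 0.02009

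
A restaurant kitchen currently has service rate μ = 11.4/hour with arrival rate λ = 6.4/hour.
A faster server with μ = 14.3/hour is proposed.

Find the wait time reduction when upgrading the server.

System 1: ρ₁ = 6.4/11.4 = 0.5614, W₁ = 1/(11.4-6.4) = 0.20000
System 2: ρ₂ = 6.4/14.3 = 0.4476, W₂ = 1/(14.3-6.4) = 0.12658
Improvement: (W₁-W₂)/W₁ = (0.20000-0.12658)/0.20000 = 36.71%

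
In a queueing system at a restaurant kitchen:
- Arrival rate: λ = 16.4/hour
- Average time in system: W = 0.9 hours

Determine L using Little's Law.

Little's Law: L = λW
L = 16.4 × 0.9 = 14.7600 orders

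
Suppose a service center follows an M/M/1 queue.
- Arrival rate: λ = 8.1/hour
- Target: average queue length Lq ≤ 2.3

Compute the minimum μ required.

For M/M/1: Lq = λ²/(μ(μ-λ))
Need Lq ≤ 2.3, i.e. μ(μ-λ) ≥ λ²/2.3
μ² - 8.1μ - 65.61/2.3 ≥ 0  →  μ² - 8.1μ - 28.526087 ≥ 0
Quadratic formula (positive root): μ = [λ + √(λ² + 4×28.526087)]/2
Discriminant: 65.61 + 4×28.526087 = 179.7143, √179.7143 = 13.4058
μ ≥ (8.1 + 13.4058)/2 = 10.7529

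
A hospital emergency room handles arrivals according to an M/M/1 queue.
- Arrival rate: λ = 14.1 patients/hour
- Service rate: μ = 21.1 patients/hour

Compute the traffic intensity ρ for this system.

Server utilization: ρ = λ/μ
ρ = 14.1/21.1 = 0.6682
The server is busy 66.82% of the time.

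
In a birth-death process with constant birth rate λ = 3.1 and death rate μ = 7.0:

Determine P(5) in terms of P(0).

For constant rates: P(n)/P(0) = (λ/μ)^n
P(5)/P(0) = (3.1/7.0)^5 = 0.44286^5 = 0.01703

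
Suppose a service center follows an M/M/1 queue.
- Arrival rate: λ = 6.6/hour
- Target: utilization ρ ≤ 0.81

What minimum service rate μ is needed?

ρ = λ/μ, so μ = λ/ρ
μ ≥ 6.6/0.81 = 8.1481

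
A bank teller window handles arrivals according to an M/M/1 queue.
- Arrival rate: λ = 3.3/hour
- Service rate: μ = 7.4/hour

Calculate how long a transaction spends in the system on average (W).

First, compute utilization: ρ = λ/μ = 3.3/7.4 = 0.4459
For M/M/1: W = 1/(μ-λ)
W = 1/(7.4-3.3) = 1/4.10
W = 0.2439 hours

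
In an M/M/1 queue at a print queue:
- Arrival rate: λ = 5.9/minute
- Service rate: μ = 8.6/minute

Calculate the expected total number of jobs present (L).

ρ = λ/μ = 5.9/8.6 = 0.6860
For M/M/1: L = λ/(μ-λ)
L = 5.9/(8.6-5.9) = 5.9/2.70
L = 2.1852 jobs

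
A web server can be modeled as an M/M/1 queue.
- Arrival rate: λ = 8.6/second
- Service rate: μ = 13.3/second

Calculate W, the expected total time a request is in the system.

First, compute utilization: ρ = λ/μ = 8.6/13.3 = 0.6466
For M/M/1: W = 1/(μ-λ)
W = 1/(13.3-8.6) = 1/4.70
W = 0.2128 seconds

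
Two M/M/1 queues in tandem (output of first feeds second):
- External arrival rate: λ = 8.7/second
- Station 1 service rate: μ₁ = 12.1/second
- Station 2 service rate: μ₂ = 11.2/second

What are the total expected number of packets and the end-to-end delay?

By Jackson's theorem, each station behaves as independent M/M/1.
Station 1: ρ₁ = 8.7/12.1 = 0.7190, L₁ = ρ₁/(1-ρ₁) = λ/(μ₁-λ) = 8.7/3.40 = 2.5588
Station 2: ρ₂ = 8.7/11.2 = 0.7768, L₂ = ρ₂/(1-ρ₂) = λ/(μ₂-λ) = 8.7/2.50 = 3.4800
Total: L = L₁ + L₂ = 2.5588 + 3.4800 = 6.0388
W = L/λ = 6.0388/8.7 = 0.6941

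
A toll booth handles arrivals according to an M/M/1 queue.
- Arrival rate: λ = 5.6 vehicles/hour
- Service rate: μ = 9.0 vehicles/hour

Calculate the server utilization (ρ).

Server utilization: ρ = λ/μ
ρ = 5.6/9.0 = 0.6222
The server is busy 62.22% of the time.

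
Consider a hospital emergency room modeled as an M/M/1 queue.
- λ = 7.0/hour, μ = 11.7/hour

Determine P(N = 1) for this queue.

ρ = λ/μ = 7.0/11.7 = 0.5983
P(n) = (1-ρ)ρⁿ
P(1) = (1-0.5983) × 0.5983^1
P(1) = 0.4017 × 0.5983
P(1) = 0.2403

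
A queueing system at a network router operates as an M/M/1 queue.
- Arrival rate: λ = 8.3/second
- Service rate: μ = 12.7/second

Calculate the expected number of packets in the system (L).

ρ = λ/μ = 8.3/12.7 = 0.6535
For M/M/1: L = λ/(μ-λ)
L = 8.3/(12.7-8.3) = 8.3/4.40
L = 1.8864 packets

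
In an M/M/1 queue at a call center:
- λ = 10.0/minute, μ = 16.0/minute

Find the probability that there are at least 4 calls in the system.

ρ = λ/μ = 10.0/16.0 = 0.6250
P(N ≥ n) = ρⁿ
P(N ≥ 4) = 0.6250^4
P(N ≥ 4) = 0.1526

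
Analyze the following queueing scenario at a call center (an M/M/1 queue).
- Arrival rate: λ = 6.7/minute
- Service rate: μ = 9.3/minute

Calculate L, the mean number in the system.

ρ = λ/μ = 6.7/9.3 = 0.7204
For M/M/1: L = λ/(μ-λ)
L = 6.7/(9.3-6.7) = 6.7/2.60
L = 2.5769 calls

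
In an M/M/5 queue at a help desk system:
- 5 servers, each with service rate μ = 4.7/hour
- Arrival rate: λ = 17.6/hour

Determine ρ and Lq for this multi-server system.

Traffic intensity: ρ = λ/(cμ) = 17.6/(5×4.7) = 0.7489
Since ρ = 0.7489 < 1, system is stable.
Offered load a = λ/μ = cρ = 17.6/4.7 = 3.7447
P₀ = [ Σₙ₌₀^4 aⁿ/n! + a^5/(5!(1-ρ)) ]⁻¹
Σ = a^0/0! + a^1/1! + a^2/2! + a^3/3! + a^4/4! = 1.0000 + 3.7447 + 7.0113 + 8.7517 + 8.1931 = 28.7008
a^5/(5!(1-ρ)) = 736.3326/(120 × 0.251064) = 24.4404
P₀ = 1/(28.7008 + 24.4404) = 0.01882
Lq = P₀·a^5·ρ / (5!(1-ρ)²) = 0.01881778 × 736.3326 × 0.7489362 / (120 × 0.06303305) = 1.3719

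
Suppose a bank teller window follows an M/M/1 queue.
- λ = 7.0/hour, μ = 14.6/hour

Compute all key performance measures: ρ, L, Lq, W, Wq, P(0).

Step 1: ρ = λ/μ = 7.0/14.6 = 0.4795
Step 2: L = λ/(μ-λ) = 7.0/7.60 = 0.9211
Step 3: Lq = λ²/(μ(μ-λ)) = 49.00/(14.6×7.60) = 0.4416
Step 4: W = 1/(μ-λ) = 1/7.60 = 0.13158
Step 5: Wq = λ/(μ(μ-λ)) = 7.0/(14.6×7.60) = 0.06309
Step 6: P(0) = 1-ρ = 0.5205
Verify: L = λW = 7.0×0.13158 = 0.9211 ✔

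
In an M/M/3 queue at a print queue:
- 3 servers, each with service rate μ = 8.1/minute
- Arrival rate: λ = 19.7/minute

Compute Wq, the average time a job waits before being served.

Traffic intensity: ρ = λ/(cμ) = 19.7/(3×8.1) = 0.8107
Since ρ = 0.8107 < 1, system is stable.
Offered load a = λ/μ = cρ = 19.7/8.1 = 2.4321
P₀ = [ Σₙ₌₀^2 aⁿ/n! + a^3/(3!(1-ρ)) ]⁻¹
Σ = a^0/0! + a^1/1! + a^2/2! = 1.0000 + 2.4321 + 2.9576 = 6.3897
a^3/(3!(1-ρ)) = 14.38612/(6 × 0.1893004) = 12.6660
P₀ = 1/(6.3897 + 12.6660) = 0.05248
Lq = P₀·a^3·ρ / (3!(1-ρ)²) = 0.052478 × 14.3861 × 0.81070 / (6 × 0.035835) = 2.8466
Wq = Lq/λ = 2.8466/19.7 = 0.1445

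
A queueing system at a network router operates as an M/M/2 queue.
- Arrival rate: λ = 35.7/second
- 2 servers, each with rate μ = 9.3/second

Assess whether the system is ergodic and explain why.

Stability requires ρ = λ/(cμ) < 1
ρ = 35.7/(2 × 9.3) = 35.7/18.60 = 1.9194
Since 1.9194 ≥ 1, the system is UNSTABLE.
Need c > λ/μ = 35.7/9.3 = 3.84.
Minimum servers needed: c = 4.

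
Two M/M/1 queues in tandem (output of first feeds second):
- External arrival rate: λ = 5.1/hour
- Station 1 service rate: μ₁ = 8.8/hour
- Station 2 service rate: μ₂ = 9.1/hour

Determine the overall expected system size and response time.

By Jackson's theorem, each station behaves as independent M/M/1.
Station 1: ρ₁ = 5.1/8.8 = 0.5795, L₁ = ρ₁/(1-ρ₁) = λ/(μ₁-λ) = 5.1/3.70 = 1.3784
Station 2: ρ₂ = 5.1/9.1 = 0.5604, L₂ = ρ₂/(1-ρ₂) = λ/(μ₂-λ) = 5.1/4.00 = 1.2750
Total: L = L₁ + L₂ = 1.3784 + 1.2750 = 2.6534
W = L/λ = 2.6534/5.1 = 0.5203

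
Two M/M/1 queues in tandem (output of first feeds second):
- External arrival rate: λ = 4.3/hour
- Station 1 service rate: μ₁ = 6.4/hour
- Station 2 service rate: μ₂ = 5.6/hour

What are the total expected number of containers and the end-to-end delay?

By Jackson's theorem, each station behaves as independent M/M/1.
Station 1: ρ₁ = 4.3/6.4 = 0.6719, L₁ = ρ₁/(1-ρ₁) = λ/(μ₁-λ) = 4.3/2.10 = 2.0476
Station 2: ρ₂ = 4.3/5.6 = 0.7679, L₂ = ρ₂/(1-ρ₂) = λ/(μ₂-λ) = 4.3/1.30 = 3.3077
Total: L = L₁ + L₂ = 2.0476 + 3.3077 = 5.3553
W = L/λ = 5.3553/4.3 = 1.2454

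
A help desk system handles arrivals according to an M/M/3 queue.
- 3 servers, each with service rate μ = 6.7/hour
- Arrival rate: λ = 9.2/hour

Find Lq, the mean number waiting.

Traffic intensity: ρ = λ/(cμ) = 9.2/(3×6.7) = 0.4577
Since ρ = 0.4577 < 1, system is stable.
Offered load a = λ/μ = cρ = 9.2/6.7 = 1.3731
P₀ = [ Σₙ₌₀^2 aⁿ/n! + a^3/(3!(1-ρ)) ]⁻¹
Σ = a^0/0! + a^1/1! + a^2/2! = 1.0000 + 1.3731 + 0.94275 = 3.3159
a^3/(3!(1-ρ)) = 2.5890/(6 × 0.5423) = 0.7957
P₀ = 1/(3.3159 + 0.7957) = 0.2432
Lq = P₀·a^3·ρ / (3!(1-ρ)²) = 0.2432 × 2.5890 × 0.4577 / (6 × 0.2941) = 0.1633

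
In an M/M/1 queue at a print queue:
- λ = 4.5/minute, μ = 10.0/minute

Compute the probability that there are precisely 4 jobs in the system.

ρ = λ/μ = 4.5/10.0 = 0.4500
P(n) = (1-ρ)ρⁿ
P(4) = (1-0.4500) × 0.4500^4
P(4) = 0.55000 × 0.041006
P(4) = 0.02255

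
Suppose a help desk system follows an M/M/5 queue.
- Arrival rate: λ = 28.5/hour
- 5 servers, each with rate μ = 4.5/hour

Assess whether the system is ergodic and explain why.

Stability requires ρ = λ/(cμ) < 1
ρ = 28.5/(5 × 4.5) = 28.5/22.50 = 1.2667
Since 1.2667 ≥ 1, the system is UNSTABLE.
Need c > λ/μ = 28.5/4.5 = 6.33.
Minimum servers needed: c = 7.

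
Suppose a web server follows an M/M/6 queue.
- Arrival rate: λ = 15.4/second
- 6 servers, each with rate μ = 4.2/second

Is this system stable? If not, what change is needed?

Stability requires ρ = λ/(cμ) < 1
ρ = 15.4/(6 × 4.2) = 15.4/25.20 = 0.6111
Since 0.6111 < 1, the system is STABLE.
The servers are busy 61.11% of the time.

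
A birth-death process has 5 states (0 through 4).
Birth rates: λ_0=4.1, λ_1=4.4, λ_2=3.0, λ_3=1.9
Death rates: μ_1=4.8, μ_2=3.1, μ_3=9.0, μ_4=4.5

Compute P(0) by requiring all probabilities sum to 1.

Ratios P(n)/P(0) = (λ₀···λₙ₋₁)/(μ₁···μₙ):
P(1)/P(0) = (4.1)/(4.8) = 0.8542
P(2)/P(0) = (4.1×4.4)/(4.8×3.1) = 1.2124
P(3)/P(0) = (4.1×4.4×3.0)/(4.8×3.1×9.0) = 0.4041
P(4)/P(0) = (4.1×4.4×3.0×1.9)/(4.8×3.1×9.0×4.5) = 0.1706

Normalization: ∑ P(n) = 1
P(0) × (1.0000 + 0.8542 + 1.2124 + 0.4041 + 0.1706) = 1
P(0) × 3.6413 = 1
P(0) = 1/3.6413 = 0.2746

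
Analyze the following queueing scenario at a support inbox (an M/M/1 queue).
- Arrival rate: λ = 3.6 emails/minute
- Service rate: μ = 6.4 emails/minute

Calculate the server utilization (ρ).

Server utilization: ρ = λ/μ
ρ = 3.6/6.4 = 0.5625
The server is busy 56.25% of the time.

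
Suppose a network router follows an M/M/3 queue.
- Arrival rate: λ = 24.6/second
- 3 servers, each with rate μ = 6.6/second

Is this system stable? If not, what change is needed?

Stability requires ρ = λ/(cμ) < 1
ρ = 24.6/(3 × 6.6) = 24.6/19.80 = 1.2424
Since 1.2424 ≥ 1, the system is UNSTABLE.
Need c > λ/μ = 24.6/6.6 = 3.73.
Minimum servers needed: c = 4.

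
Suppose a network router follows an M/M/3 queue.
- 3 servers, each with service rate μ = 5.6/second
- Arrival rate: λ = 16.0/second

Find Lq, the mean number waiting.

Traffic intensity: ρ = λ/(cμ) = 16.0/(3×5.6) = 0.9524
Since ρ = 0.9524 < 1, system is stable.
Offered load a = λ/μ = cρ = 16.0/5.6 = 2.8571
P₀ = [ Σₙ₌₀^2 aⁿ/n! + a^3/(3!(1-ρ)) ]⁻¹
Σ = a^0/0! + a^1/1! + a^2/2! = 1.00000 + 2.85714 + 4.08163 = 7.9388
a^3/(3!(1-ρ)) = 23.3236/(6 × 0.047619) = 81.6327
P₀ = 1/(7.9388 + 81.6327) = 0.01116
Lq = P₀·a^3·ρ / (3!(1-ρ)²) = 0.0111643 × 23.3236 × 0.952381 / (6 × 0.00226757) = 18.2274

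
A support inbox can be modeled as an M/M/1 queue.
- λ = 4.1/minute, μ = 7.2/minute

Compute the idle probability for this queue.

ρ = λ/μ = 4.1/7.2 = 0.5694
P(0) = 1 - ρ = 1 - 0.5694 = 0.4306
The server is idle 43.06% of the time.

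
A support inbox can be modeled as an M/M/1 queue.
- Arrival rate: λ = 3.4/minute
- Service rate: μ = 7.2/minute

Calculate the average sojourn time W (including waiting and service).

First, compute utilization: ρ = λ/μ = 3.4/7.2 = 0.4722
For M/M/1: W = 1/(μ-λ)
W = 1/(7.2-3.4) = 1/3.80
W = 0.2632 minutes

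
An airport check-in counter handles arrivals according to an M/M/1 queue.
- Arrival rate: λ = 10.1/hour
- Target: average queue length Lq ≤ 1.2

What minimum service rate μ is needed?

For M/M/1: Lq = λ²/(μ(μ-λ))
Need Lq ≤ 1.2, i.e. μ(μ-λ) ≥ λ²/1.2
μ² - 10.1μ - 102.01/1.2 ≥ 0  →  μ² - 10.1μ - 85.00833 ≥ 0
Quadratic formula (positive root): μ = [λ + √(λ² + 4×85.00833)]/2
Discriminant: 102.01 + 4×85.00833 = 442.0433, √442.0433 = 21.0248
μ ≥ (10.1 + 21.0248)/2 = 15.5624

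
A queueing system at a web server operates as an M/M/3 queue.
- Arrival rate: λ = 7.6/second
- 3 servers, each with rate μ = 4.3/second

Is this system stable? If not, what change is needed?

Stability requires ρ = λ/(cμ) < 1
ρ = 7.6/(3 × 4.3) = 7.6/12.90 = 0.5891
Since 0.5891 < 1, the system is STABLE.
The servers are busy 58.91% of the time.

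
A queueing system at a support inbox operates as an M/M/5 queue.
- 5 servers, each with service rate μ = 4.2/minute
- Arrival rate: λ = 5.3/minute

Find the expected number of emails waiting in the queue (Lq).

Traffic intensity: ρ = λ/(cμ) = 5.3/(5×4.2) = 0.2524
Since ρ = 0.2524 < 1, system is stable.
Offered load a = λ/μ = cρ = 5.3/4.2 = 1.2619
P₀ = [ Σₙ₌₀^4 aⁿ/n! + a^5/(5!(1-ρ)) ]⁻¹
Σ = a^0/0! + a^1/1! + a^2/2! + a^3/3! + a^4/4! = 1.0000 + 1.2619 + 0.7962 + 0.3349 + 0.1057 = 3.4987
a^5/(5!(1-ρ)) = 3.1999/(120 × 0.7476) = 0.03567
P₀ = 1/(3.4987 + 0.03567) = 0.2829
Lq = P₀·a^5·ρ / (5!(1-ρ)²) = 0.2829 × 3.1999 × 0.2524 / (120 × 0.5589) = 0.003407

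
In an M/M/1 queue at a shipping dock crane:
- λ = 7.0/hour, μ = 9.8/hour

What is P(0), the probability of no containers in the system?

ρ = λ/μ = 7.0/9.8 = 0.7143
P(0) = 1 - ρ = 1 - 0.7143 = 0.2857
The server is idle 28.57% of the time.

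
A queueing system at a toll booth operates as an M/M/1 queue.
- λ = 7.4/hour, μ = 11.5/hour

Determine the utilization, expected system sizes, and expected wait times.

Step 1: ρ = λ/μ = 7.4/11.5 = 0.6435
Step 2: L = λ/(μ-λ) = 7.4/4.10 = 1.8049
Step 3: Lq = λ²/(μ(μ-λ)) = 54.76/(11.5×4.10) = 1.1614
Step 4: W = 1/(μ-λ) = 1/4.10 = 0.2439
Step 5: Wq = λ/(μ(μ-λ)) = 7.4/(11.5×4.10) = 0.1569
Step 6: P(0) = 1-ρ = 0.3565
Verify: L = λW = 7.4×0.2439 = 1.8049 ✔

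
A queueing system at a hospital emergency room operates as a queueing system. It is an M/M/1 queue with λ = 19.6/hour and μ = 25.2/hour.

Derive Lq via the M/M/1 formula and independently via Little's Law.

Method 1 (direct): Lq = λ²/(μ(μ-λ)) = 384.16/(25.2 × 5.60) = 2.7222

Method 2 (Little's Law):
W = 1/(μ-λ) = 1/5.60 = 0.17857
Wq = W - 1/μ = 0.17857 - 0.039683 = 0.13889
Lq = λWq = 19.6 × 0.13889 = 2.7222 ✔ (matches Method 1)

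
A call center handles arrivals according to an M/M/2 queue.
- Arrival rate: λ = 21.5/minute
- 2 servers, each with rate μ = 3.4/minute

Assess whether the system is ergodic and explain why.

Stability requires ρ = λ/(cμ) < 1
ρ = 21.5/(2 × 3.4) = 21.5/6.80 = 3.1618
Since 3.1618 ≥ 1, the system is UNSTABLE.
Need c > λ/μ = 21.5/3.4 = 6.32.
Minimum servers needed: c = 7.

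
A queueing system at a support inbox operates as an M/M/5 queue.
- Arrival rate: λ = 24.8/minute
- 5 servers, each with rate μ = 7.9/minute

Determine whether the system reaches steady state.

Stability requires ρ = λ/(cμ) < 1
ρ = 24.8/(5 × 7.9) = 24.8/39.50 = 0.6278
Since 0.6278 < 1, the system is STABLE.
The servers are busy 62.78% of the time.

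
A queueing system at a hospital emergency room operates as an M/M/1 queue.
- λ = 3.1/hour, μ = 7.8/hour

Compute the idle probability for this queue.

ρ = λ/μ = 3.1/7.8 = 0.3974
P(0) = 1 - ρ = 1 - 0.3974 = 0.6026
The server is idle 60.26% of the time.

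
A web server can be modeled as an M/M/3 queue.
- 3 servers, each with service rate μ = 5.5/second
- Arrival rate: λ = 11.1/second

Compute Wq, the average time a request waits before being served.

Traffic intensity: ρ = λ/(cμ) = 11.1/(3×5.5) = 0.6727
Since ρ = 0.6727 < 1, system is stable.
Offered load a = λ/μ = cρ = 11.1/5.5 = 2.0182
P₀ = [ Σₙ₌₀^2 aⁿ/n! + a^3/(3!(1-ρ)) ]⁻¹
Σ = a^0/0! + a^1/1! + a^2/2! = 1.0000 + 2.0182 + 2.0365 = 5.0547
a^3/(3!(1-ρ)) = 8.2202/(6 × 0.32727) = 4.1862
P₀ = 1/(5.0547 + 4.1862) = 0.1082
Lq = P₀·a^3·ρ / (3!(1-ρ)²) = 0.108214 × 8.22017 × 0.672727 / (6 × 0.107107) = 0.9312
Wq = Lq/λ = 0.9312/11.1 = 0.08389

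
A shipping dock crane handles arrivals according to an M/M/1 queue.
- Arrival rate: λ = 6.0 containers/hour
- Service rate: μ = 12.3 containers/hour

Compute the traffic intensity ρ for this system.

Server utilization: ρ = λ/μ
ρ = 6.0/12.3 = 0.4878
The server is busy 48.78% of the time.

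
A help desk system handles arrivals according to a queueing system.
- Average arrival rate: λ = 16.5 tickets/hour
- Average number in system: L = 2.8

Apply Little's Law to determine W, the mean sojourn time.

Little's Law: L = λW, so W = L/λ
W = 2.8/16.5 = 0.1697 hours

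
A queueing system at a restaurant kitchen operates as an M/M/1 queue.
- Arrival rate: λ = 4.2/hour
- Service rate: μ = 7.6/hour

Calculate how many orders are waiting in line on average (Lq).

ρ = λ/μ = 4.2/7.6 = 0.5526
For M/M/1: Lq = λ²/(μ(μ-λ))
Lq = 17.64/(7.6 × 3.40)
Lq = 0.6827 orders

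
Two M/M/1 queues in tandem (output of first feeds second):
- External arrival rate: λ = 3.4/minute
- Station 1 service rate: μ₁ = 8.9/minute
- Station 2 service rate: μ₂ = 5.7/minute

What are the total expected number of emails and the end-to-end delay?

By Jackson's theorem, each station behaves as independent M/M/1.
Station 1: ρ₁ = 3.4/8.9 = 0.3820, L₁ = ρ₁/(1-ρ₁) = λ/(μ₁-λ) = 3.4/5.50 = 0.618182
Station 2: ρ₂ = 3.4/5.7 = 0.5965, L₂ = ρ₂/(1-ρ₂) = λ/(μ₂-λ) = 3.4/2.30 = 1.47826
Total: L = L₁ + L₂ = 0.618182 + 1.47826 = 2.0964
W = L/λ = 2.0964/3.4 = 0.6166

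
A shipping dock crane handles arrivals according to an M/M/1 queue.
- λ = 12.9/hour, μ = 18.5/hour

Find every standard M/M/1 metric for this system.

Step 1: ρ = λ/μ = 12.9/18.5 = 0.6973
Step 2: L = λ/(μ-λ) = 12.9/5.60 = 2.3036
Step 3: Lq = λ²/(μ(μ-λ)) = 166.41/(18.5×5.60) = 1.6063
Step 4: W = 1/(μ-λ) = 1/5.60 = 0.17857
Step 5: Wq = λ/(μ(μ-λ)) = 12.9/(18.5×5.60) = 0.1245
Step 6: P(0) = 1-ρ = 0.3027
Verify: L = λW = 12.9×0.17857 = 2.3036 ✔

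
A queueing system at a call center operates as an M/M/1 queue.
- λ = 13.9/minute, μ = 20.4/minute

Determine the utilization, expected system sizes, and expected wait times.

Step 1: ρ = λ/μ = 13.9/20.4 = 0.6814
Step 2: L = λ/(μ-λ) = 13.9/6.50 = 2.1385
Step 3: Lq = λ²/(μ(μ-λ)) = 193.21/(20.4×6.50) = 1.4571
Step 4: W = 1/(μ-λ) = 1/6.50 = 0.15385
Step 5: Wq = λ/(μ(μ-λ)) = 13.9/(20.4×6.50) = 0.1048
Step 6: P(0) = 1-ρ = 0.3186
Verify: L = λW = 13.9×0.15385 = 2.1385 ✔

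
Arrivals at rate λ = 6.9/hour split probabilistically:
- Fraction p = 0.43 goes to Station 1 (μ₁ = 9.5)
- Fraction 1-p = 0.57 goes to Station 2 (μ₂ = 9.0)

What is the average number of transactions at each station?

Effective rates: λ₁ = 6.9×0.43 = 2.967, λ₂ = 6.9×0.57 = 3.933
Station 1: ρ₁ = 2.967/9.5 = 0.31232, L₁ = ρ₁/(1-ρ₁) = 0.31232/(1-0.31232) = 0.4542
Station 2: ρ₂ = 3.933/9.0 = 0.4370, L₂ = ρ₂/(1-ρ₂) = 0.4370/(1-0.4370) = 0.7762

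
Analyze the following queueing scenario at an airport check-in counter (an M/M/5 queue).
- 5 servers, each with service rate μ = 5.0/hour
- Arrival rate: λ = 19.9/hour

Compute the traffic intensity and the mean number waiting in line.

Traffic intensity: ρ = λ/(cμ) = 19.9/(5×5.0) = 0.7960
Since ρ = 0.7960 < 1, system is stable.
Offered load a = λ/μ = cρ = 19.9/5.0 = 3.9800
P₀ = [ Σₙ₌₀^4 aⁿ/n! + a^5/(5!(1-ρ)) ]⁻¹
Σ = a^0/0! + a^1/1! + a^2/2! + a^3/3! + a^4/4! = 1.0000 + 3.9800 + 7.9202 + 10.5075 + 10.4549 = 33.8626
a^5/(5!(1-ρ)) = 998.6547/(120 × 0.2040) = 40.7947
P₀ = 1/(33.8626 + 40.7947) = 0.01339
Lq = P₀·a^5·ρ / (5!(1-ρ)²) = 0.0133945 × 998.6547 × 0.796000 / (120 × 0.0416160) = 2.1321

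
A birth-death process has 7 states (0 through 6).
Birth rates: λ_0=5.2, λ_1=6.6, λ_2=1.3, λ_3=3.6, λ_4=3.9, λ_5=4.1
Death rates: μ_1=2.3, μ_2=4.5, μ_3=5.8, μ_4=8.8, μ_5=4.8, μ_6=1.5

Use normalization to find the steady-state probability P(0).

Ratios P(n)/P(0) = (λ₀···λₙ₋₁)/(μ₁···μₙ):
P(1)/P(0) = (5.2)/(2.3) = 2.2609
P(2)/P(0) = (5.2×6.6)/(2.3×4.5) = 3.3159
P(3)/P(0) = (5.2×6.6×1.3)/(2.3×4.5×5.8) = 0.74323
P(4)/P(0) = (5.2×6.6×1.3×3.6)/(2.3×4.5×5.8×8.8) = 0.30405
P(5)/P(0) = (5.2×6.6×1.3×3.6×3.9)/(2.3×4.5×5.8×8.8×4.8) = 0.24704
P(6)/P(0) = (5.2×6.6×1.3×3.6×3.9×4.1)/(2.3×4.5×5.8×8.8×4.8×1.5) = 0.67524

Normalization: ∑ P(n) = 1
P(0) × (1.0000 + 2.2609 + 3.3159 + 0.74323 + 0.30405 + 0.24704 + 0.67524) = 1
P(0) × 8.5464 = 1
P(0) = 1/8.5464 = 0.1170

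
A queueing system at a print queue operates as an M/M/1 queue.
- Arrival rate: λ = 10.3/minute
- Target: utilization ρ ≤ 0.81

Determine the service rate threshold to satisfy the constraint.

ρ = λ/μ, so μ = λ/ρ
μ ≥ 10.3/0.81 = 12.7160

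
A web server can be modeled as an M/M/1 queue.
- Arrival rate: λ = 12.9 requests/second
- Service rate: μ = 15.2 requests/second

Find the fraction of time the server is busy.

Server utilization: ρ = λ/μ
ρ = 12.9/15.2 = 0.8487
The server is busy 84.87% of the time.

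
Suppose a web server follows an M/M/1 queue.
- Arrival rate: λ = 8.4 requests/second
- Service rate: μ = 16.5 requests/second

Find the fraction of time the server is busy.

Server utilization: ρ = λ/μ
ρ = 8.4/16.5 = 0.5091
The server is busy 50.91% of the time.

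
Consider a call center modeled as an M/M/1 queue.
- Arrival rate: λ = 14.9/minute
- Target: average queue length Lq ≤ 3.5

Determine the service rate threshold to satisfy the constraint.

For M/M/1: Lq = λ²/(μ(μ-λ))
Need Lq ≤ 3.5, i.e. μ(μ-λ) ≥ λ²/3.5
μ² - 14.9μ - 222.01/3.5 ≥ 0  →  μ² - 14.9μ - 63.43143 ≥ 0
Quadratic formula (positive root): μ = [λ + √(λ² + 4×63.43143)]/2
Discriminant: 222.01 + 4×63.43143 = 475.7357, √475.7357 = 21.8114
μ ≥ (14.9 + 21.8114)/2 = 18.3557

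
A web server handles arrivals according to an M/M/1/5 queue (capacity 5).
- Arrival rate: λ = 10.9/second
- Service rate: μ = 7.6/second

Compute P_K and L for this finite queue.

ρ = λ/μ = 10.9/7.6 = 1.4342
P₀ = (1-ρ)/(1-ρ^(K+1)) = (1-1.4342)/(1-1.4342^6) = -0.4342/-7.7028 = 0.05637
P_K = P₀×ρ^K = 0.05637 × 1.4342^5 = 0.05637 × 6.0680 = 0.3421
Blocking probability P_5 = 0.3421 (34.21%)
L = ρ[1 - (K+1)ρ^K + Kρ^(K+1)] / [(1-ρ)(1-ρ^(K+1))]
L = 1.4342 × (1 - 6×6.06804 + 5×8.70279) / ((1 - 1.4342) × (1 - 8.70279)) = 3.4759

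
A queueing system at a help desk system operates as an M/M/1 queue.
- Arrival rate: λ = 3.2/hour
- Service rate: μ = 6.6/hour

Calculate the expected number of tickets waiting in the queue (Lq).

ρ = λ/μ = 3.2/6.6 = 0.4848
For M/M/1: Lq = λ²/(μ(μ-λ))
Lq = 10.24/(6.6 × 3.40)
Lq = 0.4563 tickets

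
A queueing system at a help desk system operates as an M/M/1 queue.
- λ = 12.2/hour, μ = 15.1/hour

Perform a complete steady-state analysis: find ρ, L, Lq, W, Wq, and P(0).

Step 1: ρ = λ/μ = 12.2/15.1 = 0.8079
Step 2: L = λ/(μ-λ) = 12.2/2.90 = 4.2069
Step 3: Lq = λ²/(μ(μ-λ)) = 148.84/(15.1×2.90) = 3.3989
Step 4: W = 1/(μ-λ) = 1/2.90 = 0.34483
Step 5: Wq = λ/(μ(μ-λ)) = 12.2/(15.1×2.90) = 0.2786
Step 6: P(0) = 1-ρ = 0.1921
Verify: L = λW = 12.2×0.34483 = 4.2069 ✔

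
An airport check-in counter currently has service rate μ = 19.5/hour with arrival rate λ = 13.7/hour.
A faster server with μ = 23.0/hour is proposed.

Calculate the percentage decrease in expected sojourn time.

System 1: ρ₁ = 13.7/19.5 = 0.7026, W₁ = 1/(19.5-13.7) = 0.17241
System 2: ρ₂ = 13.7/23.0 = 0.5957, W₂ = 1/(23.0-13.7) = 0.10753
Improvement: (W₁-W₂)/W₁ = (0.17241-0.10753)/0.17241 = 37.63%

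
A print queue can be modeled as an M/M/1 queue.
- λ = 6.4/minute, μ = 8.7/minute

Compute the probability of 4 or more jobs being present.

ρ = λ/μ = 6.4/8.7 = 0.7356
P(N ≥ n) = ρⁿ
P(N ≥ 4) = 0.7356^4
P(N ≥ 4) = 0.2928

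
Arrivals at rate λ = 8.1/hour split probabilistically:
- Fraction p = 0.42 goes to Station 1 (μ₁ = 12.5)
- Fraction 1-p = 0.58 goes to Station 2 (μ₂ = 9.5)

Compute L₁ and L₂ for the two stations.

Effective rates: λ₁ = 8.1×0.42 = 3.402, λ₂ = 8.1×0.58 = 4.698
Station 1: ρ₁ = 3.402/12.5 = 0.27216, L₁ = ρ₁/(1-ρ₁) = 0.27216/(1-0.27216) = 0.3739
Station 2: ρ₂ = 4.698/9.5 = 0.494526, L₂ = ρ₂/(1-ρ₂) = 0.494526/(1-0.494526) = 0.9783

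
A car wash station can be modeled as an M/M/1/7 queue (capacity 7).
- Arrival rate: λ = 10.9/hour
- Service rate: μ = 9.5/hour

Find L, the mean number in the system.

ρ = λ/μ = 10.9/9.5 = 1.147368
P₀ = (1-ρ)/(1-ρ^(K+1)) = (1-1.147368)/(1-1.147368^8) = -0.14737/-2.0035 = 0.07356
P_K = P₀×ρ^K = 0.0735567 × 1.147368^7 = 0.0735567 × 2.61770 = 0.1925
L = ρ[1 - (K+1)ρ^K + Kρ^(K+1)] / [(1-ρ)(1-ρ^(K+1))]
L = 1.147368 × (1 - 8×2.6176955 + 7×3.0034601) / ((1 - 1.147368) × (1 - 3.0034601)) = 4.2074 cars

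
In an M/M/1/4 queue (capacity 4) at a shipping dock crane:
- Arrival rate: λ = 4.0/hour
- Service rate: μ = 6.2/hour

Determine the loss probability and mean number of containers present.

ρ = λ/μ = 4.0/6.2 = 0.64516
P₀ = (1-ρ)/(1-ρ^(K+1)) = (1-0.64516)/(1-0.64516^5) = 0.3548/0.8882 = 0.3995
P_K = P₀×ρ^K = 0.39949 × 0.64516^4 = 0.39949 × 0.17325 = 0.06921
Blocking probability P_4 = 0.06921 (6.92%)
L = ρ[1 - (K+1)ρ^K + Kρ^(K+1)] / [(1-ρ)(1-ρ^(K+1))]
L = 0.64516 × (1 - 5×0.173249 + 4×0.111773) / ((1 - 0.64516) × (1 - 0.111773)) = 1.1890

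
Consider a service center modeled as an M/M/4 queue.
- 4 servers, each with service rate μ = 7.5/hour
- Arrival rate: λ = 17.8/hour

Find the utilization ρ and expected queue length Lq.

Traffic intensity: ρ = λ/(cμ) = 17.8/(4×7.5) = 0.5933
Since ρ = 0.5933 < 1, system is stable.
Offered load a = λ/μ = cρ = 17.8/7.5 = 2.3733
P₀ = [ Σₙ₌₀^3 aⁿ/n! + a^4/(4!(1-ρ)) ]⁻¹
Σ = a^0/0! + a^1/1! + a^2/2! + a^3/3! = 1.00000 + 2.37333 + 2.81636 + 2.22805 = 8.4177
a^4/(4!(1-ρ)) = 31.7274/(24 × 0.406667) = 3.2508
P₀ = 1/(8.4177 + 3.2508) = 0.08570
Lq = P₀·a^4·ρ / (4!(1-ρ)²) = 0.085701 × 31.7274 × 0.59333 / (24 × 0.16538) = 0.4065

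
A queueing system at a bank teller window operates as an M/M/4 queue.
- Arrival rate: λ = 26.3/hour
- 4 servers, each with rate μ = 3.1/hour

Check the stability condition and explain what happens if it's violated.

Stability requires ρ = λ/(cμ) < 1
ρ = 26.3/(4 × 3.1) = 26.3/12.40 = 2.1210
Since 2.1210 ≥ 1, the system is UNSTABLE.
Need c > λ/μ = 26.3/3.1 = 8.48.
Minimum servers needed: c = 9.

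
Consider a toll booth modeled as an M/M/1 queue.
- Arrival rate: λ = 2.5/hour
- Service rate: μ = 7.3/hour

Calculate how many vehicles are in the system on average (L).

ρ = λ/μ = 2.5/7.3 = 0.3425
For M/M/1: L = λ/(μ-λ)
L = 2.5/(7.3-2.5) = 2.5/4.80
L = 0.5208 vehicles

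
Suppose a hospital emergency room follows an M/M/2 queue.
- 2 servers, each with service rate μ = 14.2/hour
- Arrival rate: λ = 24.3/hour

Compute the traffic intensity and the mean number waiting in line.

Traffic intensity: ρ = λ/(cμ) = 24.3/(2×14.2) = 0.8556
Since ρ = 0.8556 < 1, system is stable.
Offered load a = λ/μ = cρ = 24.3/14.2 = 1.7113
P₀ = [ Σₙ₌₀^1 aⁿ/n! + a^2/(2!(1-ρ)) ]⁻¹
Σ = a^0/0! + a^1/1! = 1.0000 + 1.7113 = 2.7113
a^2/(2!(1-ρ)) = 2.92844/(2 × 0.144366) = 10.1424
P₀ = 1/(2.7113 + 10.1424) = 0.07780
Lq = P₀·a^2·ρ / (2!(1-ρ)²) = 0.0777989 × 2.92844 × 0.855634 / (2 × 0.0208416) = 4.6767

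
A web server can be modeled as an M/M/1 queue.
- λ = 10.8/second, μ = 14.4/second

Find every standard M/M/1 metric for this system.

Step 1: ρ = λ/μ = 10.8/14.4 = 0.7500
Step 2: L = λ/(μ-λ) = 10.8/3.60 = 3.0000
Step 3: Lq = λ²/(μ(μ-λ)) = 116.64/(14.4×3.60) = 2.2500
Step 4: W = 1/(μ-λ) = 1/3.60 = 0.27778
Step 5: Wq = λ/(μ(μ-λ)) = 10.8/(14.4×3.60) = 0.2083
Step 6: P(0) = 1-ρ = 0.2500
Verify: L = λW = 10.8×0.27778 = 3.0000 ✔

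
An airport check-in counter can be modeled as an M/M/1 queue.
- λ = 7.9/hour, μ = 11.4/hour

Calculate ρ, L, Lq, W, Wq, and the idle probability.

Step 1: ρ = λ/μ = 7.9/11.4 = 0.6930
Step 2: L = λ/(μ-λ) = 7.9/3.50 = 2.2571
Step 3: Lq = λ²/(μ(μ-λ)) = 62.41/(11.4×3.50) = 1.5642
Step 4: W = 1/(μ-λ) = 1/3.50 = 0.28571
Step 5: Wq = λ/(μ(μ-λ)) = 7.9/(11.4×3.50) = 0.1980
Step 6: P(0) = 1-ρ = 0.3070
Verify: L = λW = 7.9×0.28571 = 2.2571 ✔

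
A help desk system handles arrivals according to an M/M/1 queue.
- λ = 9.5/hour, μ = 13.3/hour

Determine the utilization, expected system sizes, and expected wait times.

Step 1: ρ = λ/μ = 9.5/13.3 = 0.7143
Step 2: L = λ/(μ-λ) = 9.5/3.80 = 2.5000
Step 3: Lq = λ²/(μ(μ-λ)) = 90.25/(13.3×3.80) = 1.7857
Step 4: W = 1/(μ-λ) = 1/3.80 = 0.26316
Step 5: Wq = λ/(μ(μ-λ)) = 9.5/(13.3×3.80) = 0.1880
Step 6: P(0) = 1-ρ = 0.2857
Verify: L = λW = 9.5×0.26316 = 2.5000 ✔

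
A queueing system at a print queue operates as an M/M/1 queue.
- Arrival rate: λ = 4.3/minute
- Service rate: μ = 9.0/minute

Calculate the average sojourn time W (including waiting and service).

First, compute utilization: ρ = λ/μ = 4.3/9.0 = 0.4778
For M/M/1: W = 1/(μ-λ)
W = 1/(9.0-4.3) = 1/4.70
W = 0.2128 minutes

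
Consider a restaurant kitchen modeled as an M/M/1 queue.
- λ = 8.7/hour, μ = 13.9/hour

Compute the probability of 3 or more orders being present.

ρ = λ/μ = 8.7/13.9 = 0.6259
P(N ≥ n) = ρⁿ
P(N ≥ 3) = 0.6259^3
P(N ≥ 3) = 0.2452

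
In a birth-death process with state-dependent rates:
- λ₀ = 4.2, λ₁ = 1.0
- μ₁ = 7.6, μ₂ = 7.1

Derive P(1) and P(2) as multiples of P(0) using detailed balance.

Balance equations:
State 0: λ₀P₀ = μ₁P₁ → P₁ = (λ₀/μ₁)P₀ = (4.2/7.6)P₀ = 0.5526P₀
State 1: P₂ = (λ₀λ₁)/(μ₁μ₂)P₀ = (4.2×1.0)/(7.6×7.1)P₀ = 0.07784P₀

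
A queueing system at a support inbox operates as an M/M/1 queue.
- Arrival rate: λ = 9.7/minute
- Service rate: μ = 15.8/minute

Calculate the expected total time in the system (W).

First, compute utilization: ρ = λ/μ = 9.7/15.8 = 0.6139
For M/M/1: W = 1/(μ-λ)
W = 1/(15.8-9.7) = 1/6.10
W = 0.1639 minutes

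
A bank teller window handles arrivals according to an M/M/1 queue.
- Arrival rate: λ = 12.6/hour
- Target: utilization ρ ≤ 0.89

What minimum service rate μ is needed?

ρ = λ/μ, so μ = λ/ρ
μ ≥ 12.6/0.89 = 14.1573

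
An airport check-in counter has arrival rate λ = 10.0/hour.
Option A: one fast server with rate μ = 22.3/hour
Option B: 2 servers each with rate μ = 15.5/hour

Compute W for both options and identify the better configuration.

Option A: single server μ = 22.3 (M/M/1)
  ρ_A = 10.0/22.3 = 0.4484
  W_A = 1/(μ-λ) = 1/(22.3-10.0) = 1/12.30 = 0.08130

Option B: 2 servers μ = 15.5 (M/M/2)
  ρ_B = λ/(cμ) = 10.0/(2×15.5) = 0.3226
  Offered load a = λ/μ = cρ = 10.0/15.5 = 0.6452
  P₀ = [ Σₙ₌₀^1 aⁿ/n! + a^2/(2!(1-ρ)) ]⁻¹
  Σ = a^0/0! + a^1/1! = 1.0000 + 0.6452 = 1.6452
  a^2/(2!(1-ρ)) = 0.4162/(2 × 0.6774) = 0.3072
  P₀ = 1/(1.6452 + 0.3072) = 0.5122
  Lq = P₀·a^2·ρ / (2!(1-ρ)²) = 0.5122 × 0.4162 × 0.3226 / (2 × 0.4589) = 0.07493
  Wq_B = Lq/λ = 0.07493/10.0 = 0.007493
  W_B = Wq_B + 1/μ = 0.007493 + 0.06452 = 0.07201

Since W_B = 0.07201 < W_A = 0.08130, Option B (multiple servers) has the shorter time in system.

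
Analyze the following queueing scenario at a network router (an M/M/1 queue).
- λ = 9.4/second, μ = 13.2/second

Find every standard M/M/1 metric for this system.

Step 1: ρ = λ/μ = 9.4/13.2 = 0.7121
Step 2: L = λ/(μ-λ) = 9.4/3.80 = 2.4737
Step 3: Lq = λ²/(μ(μ-λ)) = 88.36/(13.2×3.80) = 1.7616
Step 4: W = 1/(μ-λ) = 1/3.80 = 0.26316
Step 5: Wq = λ/(μ(μ-λ)) = 9.4/(13.2×3.80) = 0.1874
Step 6: P(0) = 1-ρ = 0.2879
Verify: L = λW = 9.4×0.26316 = 2.4737 ✔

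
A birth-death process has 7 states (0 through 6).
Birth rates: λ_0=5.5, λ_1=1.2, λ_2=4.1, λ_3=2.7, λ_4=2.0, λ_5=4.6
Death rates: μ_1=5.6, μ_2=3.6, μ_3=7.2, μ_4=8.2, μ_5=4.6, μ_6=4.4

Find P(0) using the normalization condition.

Ratios P(n)/P(0) = (λ₀···λₙ₋₁)/(μ₁···μₙ):
P(1)/P(0) = (5.5)/(5.6) = 0.9821
P(2)/P(0) = (5.5×1.2)/(5.6×3.6) = 0.3274
P(3)/P(0) = (5.5×1.2×4.1)/(5.6×3.6×7.2) = 0.1864
P(4)/P(0) = (5.5×1.2×4.1×2.7)/(5.6×3.6×7.2×8.2) = 0.06138
P(5)/P(0) = (5.5×1.2×4.1×2.7×2.0)/(5.6×3.6×7.2×8.2×4.6) = 0.02669
P(6)/P(0) = (5.5×1.2×4.1×2.7×2.0×4.6)/(5.6×3.6×7.2×8.2×4.6×4.4) = 0.02790

Normalization: ∑ P(n) = 1
P(0) × (1.0000 + 0.9821 + 0.3274 + 0.1864 + 0.06138 + 0.02669 + 0.02790) = 1
P(0) × 2.6119 = 1
P(0) = 1/2.6119 = 0.3829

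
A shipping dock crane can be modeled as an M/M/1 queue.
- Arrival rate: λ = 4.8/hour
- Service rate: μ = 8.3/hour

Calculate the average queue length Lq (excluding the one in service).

ρ = λ/μ = 4.8/8.3 = 0.5783
For M/M/1: Lq = λ²/(μ(μ-λ))
Lq = 23.04/(8.3 × 3.50)
Lq = 0.7931 containers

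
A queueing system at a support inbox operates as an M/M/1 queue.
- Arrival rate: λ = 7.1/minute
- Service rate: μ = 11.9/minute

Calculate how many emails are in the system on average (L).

ρ = λ/μ = 7.1/11.9 = 0.5966
For M/M/1: L = λ/(μ-λ)
L = 7.1/(11.9-7.1) = 7.1/4.80
L = 1.4792 emails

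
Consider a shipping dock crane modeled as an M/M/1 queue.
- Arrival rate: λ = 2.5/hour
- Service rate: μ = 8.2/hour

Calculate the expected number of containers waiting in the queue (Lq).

ρ = λ/μ = 2.5/8.2 = 0.3049
For M/M/1: Lq = λ²/(μ(μ-λ))
Lq = 6.25/(8.2 × 5.70)
Lq = 0.1337 containers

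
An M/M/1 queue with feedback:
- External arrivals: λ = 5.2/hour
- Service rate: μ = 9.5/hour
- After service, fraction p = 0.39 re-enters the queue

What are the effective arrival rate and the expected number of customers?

Effective arrival rate: λ_eff = λ/(1-p) = 5.2/(1-0.39) = 5.2/0.61 = 8.52459
ρ = λ_eff/μ = 8.52459/9.5 = 0.897325
L = ρ/(1-ρ) = 0.897325/(1-0.897325) = 8.7395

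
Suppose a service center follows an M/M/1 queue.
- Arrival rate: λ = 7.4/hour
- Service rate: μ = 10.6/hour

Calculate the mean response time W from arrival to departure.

First, compute utilization: ρ = λ/μ = 7.4/10.6 = 0.6981
For M/M/1: W = 1/(μ-λ)
W = 1/(10.6-7.4) = 1/3.20
W = 0.3125 hours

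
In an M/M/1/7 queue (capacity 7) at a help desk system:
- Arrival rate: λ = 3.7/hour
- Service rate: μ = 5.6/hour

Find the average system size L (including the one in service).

ρ = λ/μ = 3.7/5.6 = 0.66071
P₀ = (1-ρ)/(1-ρ^(K+1)) = (1-0.66071)/(1-0.66071^8) = 0.3393/0.9637 = 0.3521
P_K = P₀×ρ^K = 0.3521 × 0.66071^7 = 0.3521 × 0.05496 = 0.01935
L = ρ[1 - (K+1)ρ^K + Kρ^(K+1)] / [(1-ρ)(1-ρ^(K+1))]
L = 0.66071 × (1 - 8×0.054964 + 7×0.036315) / ((1 - 0.66071) × (1 - 0.036315)) = 1.6459 tickets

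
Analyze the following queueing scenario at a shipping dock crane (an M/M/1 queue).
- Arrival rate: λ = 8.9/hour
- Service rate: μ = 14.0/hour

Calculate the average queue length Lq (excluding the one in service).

ρ = λ/μ = 8.9/14.0 = 0.6357
For M/M/1: Lq = λ²/(μ(μ-λ))
Lq = 79.21/(14.0 × 5.10)
Lq = 1.1094 containers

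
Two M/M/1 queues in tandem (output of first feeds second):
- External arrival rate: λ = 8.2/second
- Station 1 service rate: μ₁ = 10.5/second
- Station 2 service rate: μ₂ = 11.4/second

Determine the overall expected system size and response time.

By Jackson's theorem, each station behaves as independent M/M/1.
Station 1: ρ₁ = 8.2/10.5 = 0.7810, L₁ = ρ₁/(1-ρ₁) = λ/(μ₁-λ) = 8.2/2.30 = 3.5652
Station 2: ρ₂ = 8.2/11.4 = 0.7193, L₂ = ρ₂/(1-ρ₂) = λ/(μ₂-λ) = 8.2/3.20 = 2.5625
Total: L = L₁ + L₂ = 3.5652 + 2.5625 = 6.1277
W = L/λ = 6.1277/8.2 = 0.7473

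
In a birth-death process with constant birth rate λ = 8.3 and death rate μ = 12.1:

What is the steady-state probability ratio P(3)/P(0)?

For constant rates: P(n)/P(0) = (λ/μ)^n
P(3)/P(0) = (8.3/12.1)^3 = 0.6860^3 = 0.3228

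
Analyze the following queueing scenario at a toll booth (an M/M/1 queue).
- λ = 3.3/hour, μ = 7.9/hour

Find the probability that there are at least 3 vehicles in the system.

ρ = λ/μ = 3.3/7.9 = 0.41772
P(N ≥ n) = ρⁿ
P(N ≥ 3) = 0.41772^3
P(N ≥ 3) = 0.07289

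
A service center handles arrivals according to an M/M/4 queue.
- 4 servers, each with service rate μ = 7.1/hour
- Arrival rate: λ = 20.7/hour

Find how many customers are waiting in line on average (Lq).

Traffic intensity: ρ = λ/(cμ) = 20.7/(4×7.1) = 0.7289
Since ρ = 0.7289 < 1, system is stable.
Offered load a = λ/μ = cρ = 20.7/7.1 = 2.9155
P₀ = [ Σₙ₌₀^3 aⁿ/n! + a^4/(4!(1-ρ)) ]⁻¹
Σ = a^0/0! + a^1/1! + a^2/2! + a^3/3! = 1.00000 + 2.91549 + 4.25005 + 4.13033 = 12.2959
a^4/(4!(1-ρ)) = 72.2517/(24 × 0.271127) = 11.1036
P₀ = 1/(12.2959 + 11.1036) = 0.04274
Lq = P₀·a^4·ρ / (4!(1-ρ)²) = 0.042736 × 72.2517 × 0.72887 / (24 × 0.073510) = 1.2757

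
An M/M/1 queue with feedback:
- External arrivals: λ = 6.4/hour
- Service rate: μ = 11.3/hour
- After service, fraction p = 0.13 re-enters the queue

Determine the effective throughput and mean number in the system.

Effective arrival rate: λ_eff = λ/(1-p) = 6.4/(1-0.13) = 6.4/0.87 = 7.3563
ρ = λ_eff/μ = 7.3563/11.3 = 0.6510
L = ρ/(1-ρ) = 0.6510/(1-0.6510) = 1.8653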